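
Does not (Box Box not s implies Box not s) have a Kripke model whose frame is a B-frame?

1. not (Box Box not s implies Box not s), u
2. Box Box not s, u   [neg-implies-rule on 1]
3. not Box not s, u   [neg-implies-rule on 1]
4. Box not s, u   [Box-rule on 2 via uRu]
5. not s, u   [Box-rule on 4 via uRu]
6. s, v   [neg-Box-rule on 3: fresh world v, uRv]
7. Box not s, v   [Box-rule on 2 via uRv]
8. not s, v   [Box-rule on 4 via uRv]
Accessibility: uRu, uRv, vRu, vRv
Branch closes: s and not s both at v.
(One branch shown.) All branches close.

Unsatisfiable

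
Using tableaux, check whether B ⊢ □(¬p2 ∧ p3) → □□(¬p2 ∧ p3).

Tableau for the negation ¬(□(¬p2 ∧ p3) → □□(¬p2 ∧ p3)):
1. ¬(□(¬p2 ∧ p3) → □□(¬p2 ∧ p3)), 0
2. □(¬p2 ∧ p3), 0   [¬→-rule on 1]
3. ¬□□(¬p2 ∧ p3), 0   [¬→-rule on 1]
4. ¬p2 ∧ p3, 0   [□-rule on 2 via 0R0]
5. ¬p2, 0   [∧-rule on 4]
6. p3, 0   [∧-rule on 4]
7. ¬□(¬p2 ∧ p3), 1   [¬□-rule on 3: fresh world 1, 0R1]
8. ¬p2 ∧ p3, 1   [□-rule on 2 via 0R1]
9. ¬p2, 1   [∧-rule on 8]
10. p3, 1   [∧-rule on 8]
11. ¬(¬p2 ∧ p3), 2   [¬□-rule on 7: fresh world 2, 1R2]
12. ¬p3, 2   [¬∧-rule on 11 (branches; this branch)]
Accessibility: 0R0, 0R1, 1R0, 1R1, 1R2, 2R1, 2R2
The negation has an open branch (countermodel exists).

Invalid (countermodel exists)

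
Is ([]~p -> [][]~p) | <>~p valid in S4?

Valid in S4

Tableau for the negation ~(([]~p -> [][]~p) | <>~p):
1. ~(([]~p -> [][]~p) | <>~p), 0
2. ~([]~p -> [][]~p), 0
3. ~<>~p, 0
4. []~p, 0
5. ~[][]~p, 0
6. p, 0
7. ~p, 0
Accessibility: 0R0
Branch closes: p and ~p both at 0.
Every branch of the negation's tableau closes; the branch above is one of them.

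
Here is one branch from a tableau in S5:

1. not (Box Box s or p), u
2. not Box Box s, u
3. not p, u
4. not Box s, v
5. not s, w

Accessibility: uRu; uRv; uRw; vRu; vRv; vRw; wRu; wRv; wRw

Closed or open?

There is no literal clash: for every atom and world, at most one sign appears.

Open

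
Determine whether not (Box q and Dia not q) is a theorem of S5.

Tableau for the negation Box q and Dia not q:
1. Box q and Dia not q, w0
2. Box q, w0
3. Dia not q, w0
4. q, w0
5. not q, w1
6. q, w1
Accessibility: w0Rw0, w0Rw1, w1Rw0, w1Rw1
Branch closes: q and not q both at w1.
Every branch of the negation's tableau closes; the branch above is one of them.

Valid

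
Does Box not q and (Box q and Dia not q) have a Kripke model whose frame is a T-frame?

Unsatisfiable

1. Box not q and (Box q and Dia not q), 0
2. Box not q, 0
3. Box q and Dia not q, 0
4. Box q, 0
5. Dia not q, 0
6. not q, 0
7. q, 0
Accessibility: 0R0
Branch closes: q and not q both at 0.
(One branch shown.) All branches close.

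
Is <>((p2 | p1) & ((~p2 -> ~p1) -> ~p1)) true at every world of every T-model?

Not valid

Tableau for the negation ~<>((p2 | p1) & ((~p2 -> ~p1) -> ~p1)):
1. ~<>((p2 | p1) & ((~p2 -> ~p1) -> ~p1)), u
2. ~((p2 | p1) & ((~p2 -> ~p1) -> ~p1)), u
3. ~((~p2 -> ~p1) -> ~p1), u
4. ~p2 -> ~p1, u
5. p1, u
6. p2, u
Accessibility: uRu
The negation has an open branch (countermodel exists).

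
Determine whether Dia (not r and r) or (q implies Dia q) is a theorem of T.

Yes, valid

Tableau for the negation not (Dia (not r and r) or (q implies Dia q)):
1. not (Dia (not r and r) or (q implies Dia q)), 0
2. not Dia (not r and r), 0
3. not (q implies Dia q), 0
4. q, 0
5. not Dia q, 0
6. not (not r and r), 0
7. not q, 0
Accessibility: 0R0
Branch closes: q and not q both at 0.
All branches of the negation close; one closing branch shown above.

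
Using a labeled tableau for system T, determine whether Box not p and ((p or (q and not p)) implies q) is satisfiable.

1. Box not p and ((p or (q and not p)) implies q), u
2. Box not p, u
3. (p or (q and not p)) implies q, u
4. not p, u
5. q, u
Accessibility: uRu

Satisfiable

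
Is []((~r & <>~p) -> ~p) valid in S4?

Tableau for the negation ~[]((~r & <>~p) -> ~p):
1. ~[]((~r & <>~p) -> ~p), u
2. ~((~r & <>~p) -> ~p), v   [~[]-rule on 1: fresh world v, uRv]
3. ~r & <>~p, v   [~->-rule on 2]
4. p, v   [~->-rule on 2]
5. ~r, v   [&-rule on 3]
6. <>~p, v   [&-rule on 3]
7. ~p, w   [<>-rule on 6: fresh world w, vRw]
Accessibility: uRu, uRv, uRw, vRv, vRw, wRw
The negation has an open branch (countermodel exists).

No, not valid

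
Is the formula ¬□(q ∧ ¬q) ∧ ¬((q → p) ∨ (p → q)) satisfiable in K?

1. ¬□(q ∧ ¬q) ∧ ¬((q → p) ∨ (p → q)), u
2. ¬□(q ∧ ¬q), u   [∧-rule on 1]
3. ¬((q → p) ∨ (p → q)), u   [∧-rule on 1]
4. ¬(q → p), u   [¬∨-rule on 3]
5. ¬(p → q), u   [¬∨-rule on 3]
6. q, u   [¬→-rule on 4]
7. ¬p, u   [¬→-rule on 4]
8. p, u   [¬→-rule on 5]
9. ¬q, u   [¬→-rule on 5]
Branch closes: p and ¬p both at u.
All branches of the tableau close; one closing branch shown above.

Unsatisfiable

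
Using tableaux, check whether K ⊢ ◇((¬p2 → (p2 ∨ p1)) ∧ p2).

Invalid (countermodel exists)

Tableau for the negation ¬◇((¬p2 → (p2 ∨ p1)) ∧ p2):
1. ¬◇((¬p2 → (p2 ∨ p1)) ∧ p2), u
The negation has an open branch (countermodel exists).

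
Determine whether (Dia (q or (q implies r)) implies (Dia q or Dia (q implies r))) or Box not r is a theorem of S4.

Valid

Tableau for the negation not ((Dia (q or (q implies r)) implies (Dia q or Dia (q implies r))) or Box not r):
1. not ((Dia (q or (q implies r)) implies (Dia q or Dia (q implies r))) or Box not r), u
2. not (Dia (q or (q implies r)) implies (Dia q or Dia (q implies r))), u   [neg-or-rule on 1]
3. not Box not r, u   [neg-or-rule on 1]
4. Dia (q or (q implies r)), u   [neg-implies-rule on 2]
5. not (Dia q or Dia (q implies r)), u   [neg-implies-rule on 2]
6. not Dia q, u   [neg-or-rule on 5]
7. not Dia (q implies r), u   [neg-or-rule on 5]
8. not q, u   [neg-Dia-rule on 6 via uRu]
9. not (q implies r), u   [neg-Dia-rule on 7 via uRu]
10. q, u   [neg-implies-rule on 9]
11. not r, u   [neg-implies-rule on 9]
Accessibility: uRu
Branch closes: q and not q both at u.
Every branch of the negation's tableau closes; the branch above is one of them.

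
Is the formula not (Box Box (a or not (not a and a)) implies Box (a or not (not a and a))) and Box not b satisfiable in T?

Unsatisfiable (every branch closes)

1. not (Box Box (a or not (not a and a)) implies Box (a or not (not a and a))) and Box not b, 0
2. not (Box Box (a or not (not a and a)) implies Box (a or not (not a and a))), 0
3. Box not b, 0
4. Box Box (a or not (not a and a)), 0
5. not Box (a or not (not a and a)), 0
6. not b, 0
7. Box (a or not (not a and a)), 0
8. a or not (not a and a), 0
9. not (not a and a), 0
10. not a, 0
11. not (a or not (not a and a)), 1
12. not a, 1
13. not a and a, 1
14. a, 1
Accessibility: 0R0, 0R1, 1R1
Branch closes: a and not a both at 1.
All branches of the tableau close; one closing branch shown above.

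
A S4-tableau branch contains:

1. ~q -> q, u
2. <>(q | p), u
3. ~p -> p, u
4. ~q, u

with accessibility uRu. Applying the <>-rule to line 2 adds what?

a fresh world v with uRv, and q | p at v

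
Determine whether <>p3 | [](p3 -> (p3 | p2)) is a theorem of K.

Tableau for the negation ~(<>p3 | [](p3 -> (p3 | p2))):
1. ~(<>p3 | [](p3 -> (p3 | p2))), u
2. ~<>p3, u
3. ~[](p3 -> (p3 | p2)), u
4. ~(p3 -> (p3 | p2)), v
5. p3, v
6. ~(p3 | p2), v
7. ~p3, v
8. ~p2, v
Accessibility: uRv
Branch closes: p3 and ~p3 both at v.
Every branch of the negation's tableau closes; the branch above is one of them.

Yes, valid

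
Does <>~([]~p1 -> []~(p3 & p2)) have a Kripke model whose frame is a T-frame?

Satisfiable

1. <>~([]~p1 -> []~(p3 & p2)), u
2. ~([]~p1 -> []~(p3 & p2)), v   [<>-rule on 1: fresh world v, uRv]
3. []~p1, v   [~->-rule on 2]
4. ~[]~(p3 & p2), v   [~->-rule on 2]
5. ~p1, v   [[]-rule on 3 via vRv]
6. p3 & p2, w   [~[]-rule on 4: fresh world w, vRw]
7. p3, w   [&-rule on 6]
8. p2, w   [&-rule on 6]
9. ~p1, w   [[]-rule on 3 via vRw]
Accessibility: uRu, uRv, vRv, vRw, wRw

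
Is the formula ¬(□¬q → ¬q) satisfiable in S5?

No, unsatisfiable

1. ¬(□¬q → ¬q), 0
2. □¬q, 0
3. q, 0
4. ¬q, 0
Accessibility: 0R0
Branch closes: q and ¬q both at 0.
(One branch shown.) All branches close.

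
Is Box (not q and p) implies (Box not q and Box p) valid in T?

Tableau for the negation not (Box (not q and p) implies (Box not q and Box p)):
1. not (Box (not q and p) implies (Box not q and Box p)), w0
2. Box (not q and p), w0
3. not (Box not q and Box p), w0
4. not q and p, w0
5. not q, w0
6. p, w0
7. not Box p, w0
8. not p, w1
9. not q and p, w1
10. not q, w1
11. p, w1
Accessibility: w0Rw0, w0Rw1, w1Rw1
Branch closes: p and not p both at w1.
Every branch of the negation's tableau closes; the branch above is one of them.

Yes, valid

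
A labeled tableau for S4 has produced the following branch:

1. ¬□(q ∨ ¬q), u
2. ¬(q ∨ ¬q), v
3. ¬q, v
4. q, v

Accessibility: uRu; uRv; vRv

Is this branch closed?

Both q and ¬q appear at v.

Closed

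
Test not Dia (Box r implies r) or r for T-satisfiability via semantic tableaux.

1. not Dia (Box r implies r) or r, 0
2. r, 0
Accessibility: 0R0

Satisfiable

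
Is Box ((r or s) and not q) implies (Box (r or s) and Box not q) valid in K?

Tableau for the negation not (Box ((r or s) and not q) implies (Box (r or s) and Box not q)):
1. not (Box ((r or s) and not q) implies (Box (r or s) and Box not q)), u
2. Box ((r or s) and not q), u
3. not (Box (r or s) and Box not q), u
4. not Box (r or s), u
5. not (r or s), v
6. not r, v
7. not s, v
8. (r or s) and not q, v
9. r or s, v
10. not q, v
11. s, v
Accessibility: uRv
Branch closes: s and not s both at v.
All branches of the negation close; one closing branch shown above.

Valid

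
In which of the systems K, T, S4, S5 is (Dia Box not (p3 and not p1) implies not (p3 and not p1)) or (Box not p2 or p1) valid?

S5

S4-tableau for the negation not ((Dia Box not (p3 and not p1) implies not (p3 and not p1)) or (Box not p2 or p1)):
1. not ((Dia Box not (p3 and not p1) implies not (p3 and not p1)) or (Box not p2 or p1)), 0
2. not (Dia Box not (p3 and not p1) implies not (p3 and not p1)), 0   [neg-or-rule on 1]
3. not (Box not p2 or p1), 0   [neg-or-rule on 1]
4. Dia Box not (p3 and not p1), 0   [neg-implies-rule on 2]
5. p3 and not p1, 0   [neg-implies-rule on 2]
6. not Box not p2, 0   [neg-or-rule on 3]
7. not p1, 0   [neg-or-rule on 3]
8. p3, 0   [and-rule on 5]
9. Box not (p3 and not p1), 1   [Dia-rule on 4: fresh world 1, 0R1]
10. not (p3 and not p1), 1   [Box-rule on 9 via 1R1]
11. p1, 1   [neg-and-rule on 10 (branches; this branch)]
12. p2, 2   [neg-Box-rule on 6: fresh world 2, 0R2]
Accessibility: 0R0, 0R1, 0R2, 1R1, 2R2
Complete open branch: countermodel on an S4-frame, so not valid in S4, nor in K, T (the same frame is also a K-frame and a T-frame).
S5-tableau for the negation not ((Dia Box not (p3 and not p1) implies not (p3 and not p1)) or (Box not p2 or p1)):
1. not ((Dia Box not (p3 and not p1) implies not (p3 and not p1)) or (Box not p2 or p1)), 0
2. not (Dia Box not (p3 and not p1) implies not (p3 and not p1)), 0   [neg-or-rule on 1]
3. not (Box not p2 or p1), 0   [neg-or-rule on 1]
4. Dia Box not (p3 and not p1), 0   [neg-implies-rule on 2]
5. p3 and not p1, 0   [neg-implies-rule on 2]
6. not Box not p2, 0   [neg-or-rule on 3]
7. not p1, 0   [neg-or-rule on 3]
8. p3, 0   [and-rule on 5]
9. Box not (p3 and not p1), 1   [Dia-rule on 4: fresh world 1, 0R1]
10. not (p3 and not p1), 0   [Box-rule on 9 via 1R0]
11. not (p3 and not p1), 1   [Box-rule on 9 via 1R1]
12. p1, 0   [neg-and-rule on 10 (branches; this branch)]
Accessibility: 0R0, 0R1, 1R0, 1R1
Branch closes: p1 and not p1 both at 0.
Every branch closes (one shown): valid in S5.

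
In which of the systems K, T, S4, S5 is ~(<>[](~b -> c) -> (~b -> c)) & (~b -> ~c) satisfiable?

K, T, S4

S5-tableau for the formula:
1. ~(<>[](~b -> c) -> (~b -> c)) & (~b -> ~c), 0
2. ~(<>[](~b -> c) -> (~b -> c)), 0
3. ~b -> ~c, 0
4. <>[](~b -> c), 0
5. ~(~b -> c), 0
6. ~b, 0
7. ~c, 0
8. [](~b -> c), 1
9. ~b -> c, 0
10. ~b -> c, 1
11. c, 0
Accessibility: 0R0, 0R1, 1R0, 1R1
Branch closes: c and ~c both at 0.
Every branch closes (one shown): unsatisfiable in S5.
S4-tableau for the formula:
1. ~(<>[](~b -> c) -> (~b -> c)) & (~b -> ~c), 0
2. ~(<>[](~b -> c) -> (~b -> c)), 0
3. ~b -> ~c, 0
4. <>[](~b -> c), 0
5. ~(~b -> c), 0
6. ~b, 0
7. ~c, 0
8. [](~b -> c), 1
9. ~b -> c, 1
10. c, 1
Accessibility: 0R0, 0R1, 1R1
Complete open branch: satisfiable in S4, hence also in K, T (this S4-model is also a K-model and a T-model).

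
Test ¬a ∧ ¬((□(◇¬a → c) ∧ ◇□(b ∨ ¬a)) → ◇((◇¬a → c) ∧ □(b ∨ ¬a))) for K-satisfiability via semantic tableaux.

1. ¬a ∧ ¬((□(◇¬a → c) ∧ ◇□(b ∨ ¬a)) → ◇((◇¬a → c) ∧ □(b ∨ ¬a))), 0
2. ¬a, 0   [∧-rule on 1]
3. ¬((□(◇¬a → c) ∧ ◇□(b ∨ ¬a)) → ◇((◇¬a → c) ∧ □(b ∨ ¬a))), 0   [∧-rule on 1]
4. □(◇¬a → c) ∧ ◇□(b ∨ ¬a), 0   [¬→-rule on 3]
5. ¬◇((◇¬a → c) ∧ □(b ∨ ¬a)), 0   [¬→-rule on 3]
6. □(◇¬a → c), 0   [∧-rule on 4]
7. ◇□(b ∨ ¬a), 0   [∧-rule on 4]
8. □(b ∨ ¬a), 1   [◇-rule on 7: fresh world 1, 0R1]
9. ¬((◇¬a → c) ∧ □(b ∨ ¬a)), 1   [¬◇-rule on 5 via 0R1]
10. ◇¬a → c, 1   [□-rule on 6 via 0R1]
11. ¬□(b ∨ ¬a), 1   [¬∧-rule on 9 (branches; this branch)]
12. c, 1   [→-rule on 10 (branches; this branch)]
13. ¬(b ∨ ¬a), 2   [¬□-rule on 11: fresh world 2, 1R2]
14. ¬b, 2   [¬∨-rule on 13]
15. a, 2   [¬∨-rule on 13]
16. b ∨ ¬a, 2   [□-rule on 8 via 1R2]
17. ¬a, 2   [∨-rule on 16 (branches; this branch)]
Accessibility: 0R1, 1R2
Branch closes: a and ¬a both at 2.
(One branch shown.) All branches close.

Unsatisfiable (every branch closes)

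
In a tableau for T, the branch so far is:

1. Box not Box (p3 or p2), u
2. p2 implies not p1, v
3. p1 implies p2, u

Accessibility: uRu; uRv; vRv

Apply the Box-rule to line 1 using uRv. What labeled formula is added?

not Box (p3 or p2), v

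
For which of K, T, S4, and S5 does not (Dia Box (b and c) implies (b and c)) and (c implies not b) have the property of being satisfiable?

K, T, S4

S4-tableau for the formula:
1. not (Dia Box (b and c) implies (b and c)) and (c implies not b), u
2. not (Dia Box (b and c) implies (b and c)), u
3. c implies not b, u
4. Dia Box (b and c), u
5. not (b and c), u
6. not b, u
7. not c, u
8. Box (b and c), v
9. b and c, v
10. b, v
11. c, v
Accessibility: uRu, uRv, vRv
Complete open branch: satisfiable in S4, hence also in K, T (this S4-model is also a K-model and a T-model).
S5-tableau for the formula:
1. not (Dia Box (b and c) implies (b and c)) and (c implies not b), u
2. not (Dia Box (b and c) implies (b and c)), u
3. c implies not b, u
4. Dia Box (b and c), u
5. not (b and c), u
6. not b, u
7. not c, u
8. Box (b and c), v
9. b and c, u
10. b, u
11. c, u
Accessibility: uRu, uRv, vRu, vRv
Branch closes: b and not b both at u.
Every branch closes (one shown): unsatisfiable in S5.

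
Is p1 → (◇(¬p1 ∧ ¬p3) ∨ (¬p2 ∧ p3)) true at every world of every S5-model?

Tableau for the negation ¬(p1 → (◇(¬p1 ∧ ¬p3) ∨ (¬p2 ∧ p3))):
1. ¬(p1 → (◇(¬p1 ∧ ¬p3) ∨ (¬p2 ∧ p3))), w0
2. p1, w0
3. ¬(◇(¬p1 ∧ ¬p3) ∨ (¬p2 ∧ p3)), w0
4. ¬◇(¬p1 ∧ ¬p3), w0
5. ¬(¬p2 ∧ p3), w0
6. ¬(¬p1 ∧ ¬p3), w0
7. ¬p3, w0
Accessibility: w0Rw0
The negation has an open branch (countermodel exists).

Invalid (countermodel exists)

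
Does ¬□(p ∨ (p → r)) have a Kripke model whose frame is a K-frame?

1. ¬□(p ∨ (p → r)), u
2. ¬(p ∨ (p → r)), v
3. ¬p, v
4. ¬(p → r), v
5. p, v
6. ¬r, v
Accessibility: uRv
Branch closes: p and ¬p both at v.
All branches of the tableau close; one closing branch shown above.

Unsatisfiable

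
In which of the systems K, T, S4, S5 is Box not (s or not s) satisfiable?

K-tableau for the formula:
1. Box not (s or not s), u
Complete open branch: satisfiable in K.
T-tableau for the formula:
1. Box not (s or not s), u
2. not (s or not s), u   [Box-rule on 1 via uRu]
3. not s, u   [neg-or-rule on 2]
4. s, u   [neg-or-rule on 2]
Accessibility: uRu
Branch closes: s and not s both at u.
Every branch closes (one shown): unsatisfiable in T, hence also in S4, S5 (every S4/S5-frame is a T-frame).

K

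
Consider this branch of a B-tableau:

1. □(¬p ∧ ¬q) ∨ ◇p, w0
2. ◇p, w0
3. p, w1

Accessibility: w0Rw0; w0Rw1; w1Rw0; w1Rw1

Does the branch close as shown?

No atom appears with both signs at the same world.

Not closed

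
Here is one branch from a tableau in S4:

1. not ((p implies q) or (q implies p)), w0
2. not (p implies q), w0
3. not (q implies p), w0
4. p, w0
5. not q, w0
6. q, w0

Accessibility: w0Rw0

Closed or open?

Closed

Both q and not q appear at w0.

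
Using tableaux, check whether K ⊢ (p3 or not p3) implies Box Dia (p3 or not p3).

No, not valid

Tableau for the negation not ((p3 or not p3) implies Box Dia (p3 or not p3)):
1. not ((p3 or not p3) implies Box Dia (p3 or not p3)), u
2. p3 or not p3, u
3. not Box Dia (p3 or not p3), u
4. not p3, u
5. not Dia (p3 or not p3), v
Accessibility: uRv
The negation has an open branch (countermodel exists).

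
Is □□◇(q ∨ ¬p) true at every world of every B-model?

Tableau for the negation ¬□□◇(q ∨ ¬p):
1. ¬□□◇(q ∨ ¬p), w0
2. ¬□◇(q ∨ ¬p), w1
3. ¬◇(q ∨ ¬p), w2
4. ¬(q ∨ ¬p), w1
5. ¬q, w1
6. p, w1
7. ¬(q ∨ ¬p), w2
8. ¬q, w2
9. p, w2
Accessibility: w0Rw0, w0Rw1, w1Rw0, w1Rw1, w1Rw2, w2Rw1, w2Rw2
The negation has an open branch (countermodel exists).

Not valid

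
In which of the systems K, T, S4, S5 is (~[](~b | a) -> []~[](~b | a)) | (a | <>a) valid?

S5-tableau for the negation ~((~[](~b | a) -> []~[](~b | a)) | (a | <>a)):
1. ~((~[](~b | a) -> []~[](~b | a)) | (a | <>a)), w0
2. ~(~[](~b | a) -> []~[](~b | a)), w0
3. ~(a | <>a), w0
4. ~[](~b | a), w0
5. ~[]~[](~b | a), w0
6. ~a, w0
7. ~<>a, w0
8. ~(~b | a), w1
9. b, w1
10. ~a, w1
11. [](~b | a), w2
12. ~a, w2
13. ~b | a, w0
14. ~b | a, w1
15. ~b | a, w2
16. ~b, w0
17. a, w1
Accessibility: w0Rw0, w0Rw1, w0Rw2, w1Rw0, w1Rw1, w1Rw2, w2Rw0, w2Rw1, w2Rw2
Branch closes: a and ~a both at w1.
Every branch closes (one shown): valid in S5.
S4-tableau for the negation ~((~[](~b | a) -> []~[](~b | a)) | (a | <>a)):
1. ~((~[](~b | a) -> []~[](~b | a)) | (a | <>a)), w0
2. ~(~[](~b | a) -> []~[](~b | a)), w0
3. ~(a | <>a), w0
4. ~[](~b | a), w0
5. ~[]~[](~b | a), w0
6. ~a, w0
7. ~<>a, w0
8. ~(~b | a), w1
9. b, w1
10. ~a, w1
11. [](~b | a), w2
12. ~a, w2
13. ~b | a, w2
14. ~b, w2
Accessibility: w0Rw0, w0Rw1, w0Rw2, w1Rw1, w2Rw2
Complete open branch: countermodel on an S4-frame, so not valid in S4, nor in K, T (the same frame is also a K-frame and a T-frame).

S5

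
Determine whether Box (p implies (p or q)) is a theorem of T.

Valid in T

Tableau for the negation not Box (p implies (p or q)):
1. not Box (p implies (p or q)), w0
2. not (p implies (p or q)), w1
3. p, w1
4. not (p or q), w1
5. not p, w1
6. not q, w1
Accessibility: w0Rw0, w0Rw1, w1Rw1
Branch closes: p and not p both at w1.
Every branch of the negation's tableau closes; the branch above is one of them.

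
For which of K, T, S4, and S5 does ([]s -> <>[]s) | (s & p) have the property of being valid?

T, S4, S5

K-tableau for the negation ~(([]s -> <>[]s) | (s & p)):
1. ~(([]s -> <>[]s) | (s & p)), w0
2. ~([]s -> <>[]s), w0   [~|-rule on 1]
3. ~(s & p), w0   [~|-rule on 1]
4. []s, w0   [~->-rule on 2]
5. ~<>[]s, w0   [~->-rule on 2]
6. ~p, w0   [~&-rule on 3 (branches; this branch)]
Complete open branch: countermodel on a K-frame, so not valid in K.
T-tableau for the negation ~(([]s -> <>[]s) | (s & p)):
1. ~(([]s -> <>[]s) | (s & p)), w0
2. ~([]s -> <>[]s), w0   [~|-rule on 1]
3. ~(s & p), w0   [~|-rule on 1]
4. []s, w0   [~->-rule on 2]
5. ~<>[]s, w0   [~->-rule on 2]
6. s, w0   [[]-rule on 4 via w0Rw0]
7. ~[]s, w0   [~<>-rule on 5 via w0Rw0]
8. ~p, w0   [~&-rule on 3 (branches; this branch)]
9. ~s, w1   [~[]-rule on 7: fresh world w1, w0Rw1]
10. s, w1   [[]-rule on 4 via w0Rw1]
Accessibility: w0Rw0, w0Rw1, w1Rw1
Branch closes: s and ~s both at w1.
Every branch closes (one shown): valid in T, hence also in S4, S5 (every theorem of T is a theorem of S4 and S5).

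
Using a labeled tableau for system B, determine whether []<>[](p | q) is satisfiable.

1. []<>[](p | q), 0
2. <>[](p | q), 0
3. [](p | q), 1
4. <>[](p | q), 1
5. p | q, 0
6. p | q, 1
7. q, 0
8. q, 1
9. [](p | q), 2
10. p | q, 2
11. q, 2
Accessibility: 0R0, 0R1, 1R0, 1R1, 1R2, 2R1, 2R2

Yes, satisfiable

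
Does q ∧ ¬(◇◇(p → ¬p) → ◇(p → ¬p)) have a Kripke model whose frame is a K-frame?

1. q ∧ ¬(◇◇(p → ¬p) → ◇(p → ¬p)), 0
2. q, 0
3. ¬(◇◇(p → ¬p) → ◇(p → ¬p)), 0
4. ◇◇(p → ¬p), 0
5. ¬◇(p → ¬p), 0
6. ◇(p → ¬p), 1
7. ¬(p → ¬p), 1
8. p, 1
9. p → ¬p, 2
10. ¬p, 2
Accessibility: 0R1, 1R2

Yes, satisfiable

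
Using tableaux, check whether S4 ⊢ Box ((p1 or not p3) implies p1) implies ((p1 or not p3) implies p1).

Valid

Tableau for the negation not (Box ((p1 or not p3) implies p1) implies ((p1 or not p3) implies p1)):
1. not (Box ((p1 or not p3) implies p1) implies ((p1 or not p3) implies p1)), u
2. Box ((p1 or not p3) implies p1), u   [neg-implies-rule on 1]
3. not ((p1 or not p3) implies p1), u   [neg-implies-rule on 1]
4. p1 or not p3, u   [neg-implies-rule on 3]
5. not p1, u   [neg-implies-rule on 3]
6. (p1 or not p3) implies p1, u   [Box-rule on 2 via uRu]
7. not p3, u   [or-rule on 4 (branches; this branch)]
8. not (p1 or not p3), u   [implies-rule on 6 (branches; this branch)]
9. p3, u   [neg-or-rule on 8]
Accessibility: uRu
Branch closes: p3 and not p3 both at u.
Every branch of the negation's tableau closes; the branch above is one of them.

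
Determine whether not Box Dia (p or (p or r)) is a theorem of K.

No, not valid

Tableau for the negation Box Dia (p or (p or r)):
1. Box Dia (p or (p or r)), u
The negation has an open branch (countermodel exists).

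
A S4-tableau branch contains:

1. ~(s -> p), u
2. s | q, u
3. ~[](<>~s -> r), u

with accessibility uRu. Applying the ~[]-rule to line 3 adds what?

a fresh world v with uRv, and ~(<>~s -> r) at v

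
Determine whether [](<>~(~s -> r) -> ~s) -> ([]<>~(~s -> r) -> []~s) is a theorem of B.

Tableau for the negation ~([](<>~(~s -> r) -> ~s) -> ([]<>~(~s -> r) -> []~s)):
1. ~([](<>~(~s -> r) -> ~s) -> ([]<>~(~s -> r) -> []~s)), w0
2. [](<>~(~s -> r) -> ~s), w0
3. ~([]<>~(~s -> r) -> []~s), w0
4. []<>~(~s -> r), w0
5. ~[]~s, w0
6. <>~(~s -> r) -> ~s, w0
7. <>~(~s -> r), w0
8. ~s, w0
9. s, w1
10. <>~(~s -> r) -> ~s, w1
11. <>~(~s -> r), w1
12. ~<>~(~s -> r), w1
13. ~s -> r, w0
14. ~s -> r, w1
15. r, w0
16. r, w1
17. ~(~s -> r), w2
18. ~s, w2
19. ~r, w2
20. <>~(~s -> r) -> ~s, w2
21. <>~(~s -> r), w2
22. ~(~s -> r), w3
23. ~s, w3
24. ~r, w3
25. ~s -> r, w3
26. r, w3
Accessibility: w0Rw0, w0Rw1, w0Rw2, w1Rw0, w1Rw1, w1Rw3, w2Rw0, w2Rw2, w3Rw1, w3Rw3
Branch closes: r and ~r both at w3.
Every branch of the negation's tableau closes; the branch above is one of them.

Valid in B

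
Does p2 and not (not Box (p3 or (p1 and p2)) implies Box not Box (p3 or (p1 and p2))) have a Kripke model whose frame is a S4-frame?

Satisfiable (open branch found)

1. p2 and not (not Box (p3 or (p1 and p2)) implies Box not Box (p3 or (p1 and p2))), w0
2. p2, w0   [and-rule on 1]
3. not (not Box (p3 or (p1 and p2)) implies Box not Box (p3 or (p1 and p2))), w0   [and-rule on 1]
4. not Box (p3 or (p1 and p2)), w0   [neg-implies-rule on 3]
5. not Box not Box (p3 or (p1 and p2)), w0   [neg-implies-rule on 3]
6. not (p3 or (p1 and p2)), w1   [neg-Box-rule on 4: fresh world w1, w0Rw1]
7. not p3, w1   [neg-or-rule on 6]
8. not (p1 and p2), w1   [neg-or-rule on 6]
9. not p2, w1   [neg-and-rule on 8 (branches; this branch)]
10. Box (p3 or (p1 and p2)), w2   [neg-Box-rule on 5: fresh world w2, w0Rw2]
11. p3 or (p1 and p2), w2   [Box-rule on 10 via w2Rw2]
12. p1 and p2, w2   [or-rule on 11 (branches; this branch)]
13. p1, w2   [and-rule on 12]
14. p2, w2   [and-rule on 12]
Accessibility: w0Rw0, w0Rw1, w0Rw2, w1Rw1, w2Rw2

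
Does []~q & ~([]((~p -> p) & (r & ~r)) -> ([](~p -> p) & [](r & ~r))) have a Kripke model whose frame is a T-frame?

1. []~q & ~([]((~p -> p) & (r & ~r)) -> ([](~p -> p) & [](r & ~r))), w0
2. []~q, w0
3. ~([]((~p -> p) & (r & ~r)) -> ([](~p -> p) & [](r & ~r))), w0
4. []((~p -> p) & (r & ~r)), w0
5. ~([](~p -> p) & [](r & ~r)), w0
6. ~q, w0
7. (~p -> p) & (r & ~r), w0
8. ~p -> p, w0
9. r & ~r, w0
10. r, w0
11. ~r, w0
Accessibility: w0Rw0
Branch closes: r and ~r both at w0.
Every branch closes; the branch above is one of them.

Unsatisfiable (every branch closes)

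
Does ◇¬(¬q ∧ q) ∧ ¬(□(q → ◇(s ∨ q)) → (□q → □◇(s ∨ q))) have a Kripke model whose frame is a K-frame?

1. ◇¬(¬q ∧ q) ∧ ¬(□(q → ◇(s ∨ q)) → (□q → □◇(s ∨ q))), u
2. ◇¬(¬q ∧ q), u
3. ¬(□(q → ◇(s ∨ q)) → (□q → □◇(s ∨ q))), u
4. □(q → ◇(s ∨ q)), u
5. ¬(□q → □◇(s ∨ q)), u
6. □q, u
7. ¬□◇(s ∨ q), u
8. ¬(¬q ∧ q), v
9. q → ◇(s ∨ q), v
10. q, v
11. ◇(s ∨ q), v
12. ¬◇(s ∨ q), w
13. q → ◇(s ∨ q), w
14. q, w
15. ◇(s ∨ q), w
16. s ∨ q, x
17. q, x
18. s ∨ q, y
19. ¬(s ∨ q), y
20. ¬s, y
21. ¬q, y
22. q, y
Accessibility: uRv, uRw, vRx, wRy
Branch closes: q and ¬q both at y.
Every branch closes; the branch above is one of them.

Unsatisfiable (every branch closes)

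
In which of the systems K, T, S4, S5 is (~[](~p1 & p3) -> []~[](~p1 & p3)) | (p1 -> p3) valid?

S4-tableau for the negation ~((~[](~p1 & p3) -> []~[](~p1 & p3)) | (p1 -> p3)):
1. ~((~[](~p1 & p3) -> []~[](~p1 & p3)) | (p1 -> p3)), 0
2. ~(~[](~p1 & p3) -> []~[](~p1 & p3)), 0
3. ~(p1 -> p3), 0
4. ~[](~p1 & p3), 0
5. ~[]~[](~p1 & p3), 0
6. p1, 0
7. ~p3, 0
8. ~(~p1 & p3), 1
9. ~p3, 1
10. [](~p1 & p3), 2
11. ~p1 & p3, 2
12. ~p1, 2
13. p3, 2
Accessibility: 0R0, 0R1, 0R2, 1R1, 2R2
Complete open branch: countermodel on an S4-frame, so not valid in S4, nor in K, T (the same frame is also a K-frame and a T-frame).
S5-tableau for the negation ~((~[](~p1 & p3) -> []~[](~p1 & p3)) | (p1 -> p3)):
1. ~((~[](~p1 & p3) -> []~[](~p1 & p3)) | (p1 -> p3)), 0
2. ~(~[](~p1 & p3) -> []~[](~p1 & p3)), 0
3. ~(p1 -> p3), 0
4. ~[](~p1 & p3), 0
5. ~[]~[](~p1 & p3), 0
6. p1, 0
7. ~p3, 0
8. ~(~p1 & p3), 1
9. ~p3, 1
10. [](~p1 & p3), 2
11. ~p1 & p3, 0
12. ~p1, 0
13. p3, 0
Accessibility: 0R0, 0R1, 0R2, 1R0, 1R1, 1R2, 2R0, 2R1, 2R2
Branch closes: p1 and ~p1 both at 0.
Every branch closes (one shown): valid in S5.

S5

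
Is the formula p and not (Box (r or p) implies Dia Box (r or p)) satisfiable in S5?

1. p and not (Box (r or p) implies Dia Box (r or p)), w0
2. p, w0
3. not (Box (r or p) implies Dia Box (r or p)), w0
4. Box (r or p), w0
5. not Dia Box (r or p), w0
6. r or p, w0
7. not Box (r or p), w0
8. not (r or p), w1
9. not r, w1
10. not p, w1
11. r or p, w1
12. not Box (r or p), w1
13. p, w1
Accessibility: w0Rw0, w0Rw1, w1Rw0, w1Rw1
Branch closes: p and not p both at w1.
Every branch closes; the branch above is one of them.

Unsatisfiable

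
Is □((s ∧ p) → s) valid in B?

Yes, valid

Tableau for the negation ¬□((s ∧ p) → s):
1. ¬□((s ∧ p) → s), 0
2. ¬((s ∧ p) → s), 1
3. s ∧ p, 1
4. ¬s, 1
5. s, 1
6. p, 1
Accessibility: 0R0, 0R1, 1R0, 1R1
Branch closes: s and ¬s both at 1.
Every branch of the negation's tableau closes; the branch above is one of them.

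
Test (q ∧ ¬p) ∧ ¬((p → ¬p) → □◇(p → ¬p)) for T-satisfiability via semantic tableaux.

Satisfiable

1. (q ∧ ¬p) ∧ ¬((p → ¬p) → □◇(p → ¬p)), 0
2. q ∧ ¬p, 0
3. ¬((p → ¬p) → □◇(p → ¬p)), 0
4. q, 0
5. ¬p, 0
6. p → ¬p, 0
7. ¬□◇(p → ¬p), 0
8. ¬◇(p → ¬p), 1
9. ¬(p → ¬p), 1
10. p, 1
Accessibility: 0R0, 0R1, 1R1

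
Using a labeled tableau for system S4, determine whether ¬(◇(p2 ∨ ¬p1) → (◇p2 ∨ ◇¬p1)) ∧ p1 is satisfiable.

Unsatisfiable (every branch closes)

1. ¬(◇(p2 ∨ ¬p1) → (◇p2 ∨ ◇¬p1)) ∧ p1, w0
2. ¬(◇(p2 ∨ ¬p1) → (◇p2 ∨ ◇¬p1)), w0
3. p1, w0
4. ◇(p2 ∨ ¬p1), w0
5. ¬(◇p2 ∨ ◇¬p1), w0
6. ¬◇p2, w0
7. ¬◇¬p1, w0
8. ¬p2, w0
9. p2 ∨ ¬p1, w1
10. ¬p2, w1
11. p1, w1
12. ¬p1, w1
Accessibility: w0Rw0, w0Rw1, w1Rw1
Branch closes: p1 and ¬p1 both at w1.
All branches of the tableau close; one closing branch shown above.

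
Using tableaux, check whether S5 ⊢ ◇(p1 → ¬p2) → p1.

Invalid (countermodel exists)

Tableau for the negation ¬(◇(p1 → ¬p2) → p1):
1. ¬(◇(p1 → ¬p2) → p1), 0
2. ◇(p1 → ¬p2), 0   [¬→-rule on 1]
3. ¬p1, 0   [¬→-rule on 1]
4. p1 → ¬p2, 1   [◇-rule on 2: fresh world 1, 0R1]
5. ¬p2, 1   [→-rule on 4 (branches; this branch)]
Accessibility: 0R0, 0R1, 1R0, 1R1
The negation has an open branch (countermodel exists).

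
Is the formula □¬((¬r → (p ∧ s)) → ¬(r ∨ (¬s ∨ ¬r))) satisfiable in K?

Yes, satisfiable

1. □¬((¬r → (p ∧ s)) → ¬(r ∨ (¬s ∨ ¬r))), u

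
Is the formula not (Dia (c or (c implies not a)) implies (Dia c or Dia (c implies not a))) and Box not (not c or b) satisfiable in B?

1. not (Dia (c or (c implies not a)) implies (Dia c or Dia (c implies not a))) and Box not (not c or b), 0
2. not (Dia (c or (c implies not a)) implies (Dia c or Dia (c implies not a))), 0
3. Box not (not c or b), 0
4. Dia (c or (c implies not a)), 0
5. not (Dia c or Dia (c implies not a)), 0
6. not Dia c, 0
7. not Dia (c implies not a), 0
8. not (not c or b), 0
9. c, 0
10. not b, 0
11. not c, 0
Accessibility: 0R0
Branch closes: c and not c both at 0.
All branches of the tableau close; one closing branch shown above.

Unsatisfiable (every branch closes)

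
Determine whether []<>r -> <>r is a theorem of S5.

Tableau for the negation ~([]<>r -> <>r):
1. ~([]<>r -> <>r), w0
2. []<>r, w0
3. ~<>r, w0
4. <>r, w0
5. ~r, w0
6. r, w1
7. <>r, w1
8. ~r, w1
Accessibility: w0Rw0, w0Rw1, w1Rw0, w1Rw1
Branch closes: r and ~r both at w1.
All branches of the negation close; one closing branch shown above.

Valid in S5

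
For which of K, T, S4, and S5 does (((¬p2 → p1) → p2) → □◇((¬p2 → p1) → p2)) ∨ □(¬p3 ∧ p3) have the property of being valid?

S5

S5-tableau for the negation ¬((((¬p2 → p1) → p2) → □◇((¬p2 → p1) → p2)) ∨ □(¬p3 ∧ p3)):
1. ¬((((¬p2 → p1) → p2) → □◇((¬p2 → p1) → p2)) ∨ □(¬p3 ∧ p3)), w0
2. ¬(((¬p2 → p1) → p2) → □◇((¬p2 → p1) → p2)), w0   [¬∨-rule on 1]
3. ¬□(¬p3 ∧ p3), w0   [¬∨-rule on 1]
4. (¬p2 → p1) → p2, w0   [¬→-rule on 2]
5. ¬□◇((¬p2 → p1) → p2), w0   [¬→-rule on 2]
6. ¬(¬p2 → p1), w0   [→-rule on 4 (branches; this branch)]
7. ¬p2, w0   [¬→-rule on 6]
8. ¬p1, w0   [¬→-rule on 6]
9. ¬(¬p3 ∧ p3), w1   [¬□-rule on 3: fresh world w1, w0Rw1]
10. ¬p3, w1   [¬∧-rule on 9 (branches; this branch)]
11. ¬◇((¬p2 → p1) → p2), w2   [¬□-rule on 5: fresh world w2, w0Rw2]
12. ¬((¬p2 → p1) → p2), w0   [¬◇-rule on 11 via w2Rw0]
13. ¬p2 → p1, w0   [¬→-rule on 12]
14. ¬((¬p2 → p1) → p2), w1   [¬◇-rule on 11 via w2Rw1]
15. ¬p2 → p1, w1   [¬→-rule on 14]
16. ¬p2, w1   [¬→-rule on 14]
17. ¬((¬p2 → p1) → p2), w2   [¬◇-rule on 11 via w2Rw2]
18. ¬p2 → p1, w2   [¬→-rule on 17]
19. ¬p2, w2   [¬→-rule on 17]
20. p1, w0   [→-rule on 13 (branches; this branch)]
Accessibility: w0Rw0, w0Rw1, w0Rw2, w1Rw0, w1Rw1, w1Rw2, w2Rw0, w2Rw1, w2Rw2
Branch closes: p1 and ¬p1 both at w0.
Every branch closes (one shown): valid in S5.
S4-tableau for the negation ¬((((¬p2 → p1) → p2) → □◇((¬p2 → p1) → p2)) ∨ □(¬p3 ∧ p3)):
1. ¬((((¬p2 → p1) → p2) → □◇((¬p2 → p1) → p2)) ∨ □(¬p3 ∧ p3)), w0
2. ¬(((¬p2 → p1) → p2) → □◇((¬p2 → p1) → p2)), w0   [¬∨-rule on 1]
3. ¬□(¬p3 ∧ p3), w0   [¬∨-rule on 1]
4. (¬p2 → p1) → p2, w0   [¬→-rule on 2]
5. ¬□◇((¬p2 → p1) → p2), w0   [¬→-rule on 2]
6. p2, w0   [→-rule on 4 (branches; this branch)]
7. ¬(¬p3 ∧ p3), w1   [¬□-rule on 3: fresh world w1, w0Rw1]
8. ¬p3, w1   [¬∧-rule on 7 (branches; this branch)]
9. ¬◇((¬p2 → p1) → p2), w2   [¬□-rule on 5: fresh world w2, w0Rw2]
10. ¬((¬p2 → p1) → p2), w2   [¬◇-rule on 9 via w2Rw2]
11. ¬p2 → p1, w2   [¬→-rule on 10]
12. ¬p2, w2   [¬→-rule on 10]
13. p1, w2   [→-rule on 11 (branches; this branch)]
Accessibility: w0Rw0, w0Rw1, w0Rw2, w1Rw1, w2Rw2
Complete open branch: countermodel on an S4-frame, so not valid in S4, nor in K, T (the same frame is also a K-frame and a T-frame).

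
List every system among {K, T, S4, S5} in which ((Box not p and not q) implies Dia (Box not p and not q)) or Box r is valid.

T, S4, S5

T-tableau for the negation not (((Box not p and not q) implies Dia (Box not p and not q)) or Box r):
1. not (((Box not p and not q) implies Dia (Box not p and not q)) or Box r), u
2. not ((Box not p and not q) implies Dia (Box not p and not q)), u
3. not Box r, u
4. Box not p and not q, u
5. not Dia (Box not p and not q), u
6. Box not p, u
7. not q, u
8. not (Box not p and not q), u
9. not p, u
10. not Box not p, u
11. not r, v
12. not (Box not p and not q), v
13. not p, v
14. q, v
15. p, w
16. not (Box not p and not q), w
17. not p, w
Accessibility: uRu, uRv, uRw, vRv, wRw
Branch closes: p and not p both at w.
Every branch closes (one shown): valid in T, hence also in S4, S5 (every theorem of T is a theorem of S4 and S5).
K-tableau for the negation not (((Box not p and not q) implies Dia (Box not p and not q)) or Box r):
1. not (((Box not p and not q) implies Dia (Box not p and not q)) or Box r), u
2. not ((Box not p and not q) implies Dia (Box not p and not q)), u
3. not Box r, u
4. Box not p and not q, u
5. not Dia (Box not p and not q), u
6. Box not p, u
7. not q, u
8. not r, v
9. not (Box not p and not q), v
10. not p, v
11. q, v
Accessibility: uRv
Complete open branch: countermodel on a K-frame, so not valid in K.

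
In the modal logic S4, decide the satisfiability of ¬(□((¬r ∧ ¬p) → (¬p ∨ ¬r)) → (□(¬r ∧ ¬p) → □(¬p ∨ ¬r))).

No, unsatisfiable

1. ¬(□((¬r ∧ ¬p) → (¬p ∨ ¬r)) → (□(¬r ∧ ¬p) → □(¬p ∨ ¬r))), w0
2. □((¬r ∧ ¬p) → (¬p ∨ ¬r)), w0
3. ¬(□(¬r ∧ ¬p) → □(¬p ∨ ¬r)), w0
4. □(¬r ∧ ¬p), w0
5. ¬□(¬p ∨ ¬r), w0
6. (¬r ∧ ¬p) → (¬p ∨ ¬r), w0
7. ¬r ∧ ¬p, w0
8. ¬r, w0
9. ¬p, w0
10. ¬p ∨ ¬r, w0
11. ¬(¬p ∨ ¬r), w1
12. p, w1
13. r, w1
14. (¬r ∧ ¬p) → (¬p ∨ ¬r), w1
15. ¬r ∧ ¬p, w1
16. ¬r, w1
17. ¬p, w1
Accessibility: w0Rw0, w0Rw1, w1Rw1
Branch closes: r and ¬r both at w1.
(One branch shown.) All branches close.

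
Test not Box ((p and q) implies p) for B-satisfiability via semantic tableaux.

Unsatisfiable

1. not Box ((p and q) implies p), 0
2. not ((p and q) implies p), 1
3. p and q, 1
4. not p, 1
5. p, 1
6. q, 1
Accessibility: 0R0, 0R1, 1R0, 1R1
Branch closes: p and not p both at 1.
(One branch shown.) All branches close.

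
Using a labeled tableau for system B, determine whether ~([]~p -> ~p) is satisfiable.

1. ~([]~p -> ~p), w0
2. []~p, w0
3. p, w0
4. ~p, w0
Accessibility: w0Rw0
Branch closes: p and ~p both at w0.
All branches of the tableau close; one closing branch shown above.

Unsatisfiable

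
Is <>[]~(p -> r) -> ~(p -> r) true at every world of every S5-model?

Tableau for the negation ~(<>[]~(p -> r) -> ~(p -> r)):
1. ~(<>[]~(p -> r) -> ~(p -> r)), 0
2. <>[]~(p -> r), 0
3. p -> r, 0
4. r, 0
5. []~(p -> r), 1
6. ~(p -> r), 0
7. p, 0
8. ~r, 0
Accessibility: 0R0, 0R1, 1R0, 1R1
Branch closes: r and ~r both at 0.
All branches of the negation close; one closing branch shown above.

Valid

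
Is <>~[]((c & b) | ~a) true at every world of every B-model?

Invalid (countermodel exists)

Tableau for the negation ~<>~[]((c & b) | ~a):
1. ~<>~[]((c & b) | ~a), w0
2. []((c & b) | ~a), w0   [~<>-rule on 1 via w0Rw0]
3. (c & b) | ~a, w0   [[]-rule on 2 via w0Rw0]
4. ~a, w0   [|-rule on 3 (branches; this branch)]
Accessibility: w0Rw0
The negation has an open branch (countermodel exists).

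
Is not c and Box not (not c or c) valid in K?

Invalid (countermodel exists)

Tableau for the negation not (not c and Box not (not c or c)):
1. not (not c and Box not (not c or c)), u
2. not Box not (not c or c), u   [neg-and-rule on 1 (branches; this branch)]
3. not c or c, v   [neg-Box-rule on 2: fresh world v, uRv]
4. c, v   [or-rule on 3 (branches; this branch)]
Accessibility: uRv
The negation has an open branch (countermodel exists).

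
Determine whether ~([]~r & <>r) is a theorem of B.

Tableau for the negation []~r & <>r:
1. []~r & <>r, 0
2. []~r, 0
3. <>r, 0
4. ~r, 0
5. r, 1
6. ~r, 1
Accessibility: 0R0, 0R1, 1R0, 1R1
Branch closes: r and ~r both at 1.
Every branch of the negation's tableau closes; the branch above is one of them.

Valid in B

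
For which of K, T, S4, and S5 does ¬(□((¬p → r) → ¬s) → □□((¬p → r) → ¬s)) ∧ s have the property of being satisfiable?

K, T

T-tableau for the formula:
1. ¬(□((¬p → r) → ¬s) → □□((¬p → r) → ¬s)) ∧ s, w0
2. ¬(□((¬p → r) → ¬s) → □□((¬p → r) → ¬s)), w0
3. s, w0
4. □((¬p → r) → ¬s), w0
5. ¬□□((¬p → r) → ¬s), w0
6. (¬p → r) → ¬s, w0
7. ¬(¬p → r), w0
8. ¬p, w0
9. ¬r, w0
10. ¬□((¬p → r) → ¬s), w1
11. (¬p → r) → ¬s, w1
12. ¬s, w1
13. ¬((¬p → r) → ¬s), w2
14. ¬p → r, w2
15. s, w2
16. r, w2
Accessibility: w0Rw0, w0Rw1, w1Rw1, w1Rw2, w2Rw2
Complete open branch: satisfiable in T, hence also in K (this T-model is also a K-model).
S4-tableau for the formula:
1. ¬(□((¬p → r) → ¬s) → □□((¬p → r) → ¬s)) ∧ s, w0
2. ¬(□((¬p → r) → ¬s) → □□((¬p → r) → ¬s)), w0
3. s, w0
4. □((¬p → r) → ¬s), w0
5. ¬□□((¬p → r) → ¬s), w0
6. (¬p → r) → ¬s, w0
7. ¬(¬p → r), w0
8. ¬p, w0
9. ¬r, w0
10. ¬□((¬p → r) → ¬s), w1
11. (¬p → r) → ¬s, w1
12. ¬(¬p → r), w1
13. ¬p, w1
14. ¬r, w1
15. ¬((¬p → r) → ¬s), w2
16. ¬p → r, w2
17. s, w2
18. (¬p → r) → ¬s, w2
19. r, w2
20. ¬(¬p → r), w2
21. ¬p, w2
22. ¬r, w2
Accessibility: w0Rw0, w0Rw1, w0Rw2, w1Rw1, w1Rw2, w2Rw2
Branch closes: r and ¬r both at w2.
Every branch closes (one shown): unsatisfiable in S4, hence also in S5 (every S5-frame is an S4-frame).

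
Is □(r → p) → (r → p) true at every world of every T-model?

Valid

Tableau for the negation ¬(□(r → p) → (r → p)):
1. ¬(□(r → p) → (r → p)), w0
2. □(r → p), w0   [¬→-rule on 1]
3. ¬(r → p), w0   [¬→-rule on 1]
4. r, w0   [¬→-rule on 3]
5. ¬p, w0   [¬→-rule on 3]
6. r → p, w0   [□-rule on 2 via w0Rw0]
7. p, w0   [→-rule on 6 (branches; this branch)]
Accessibility: w0Rw0
Branch closes: p and ¬p both at w0.
Every branch of the negation's tableau closes; the branch above is one of them.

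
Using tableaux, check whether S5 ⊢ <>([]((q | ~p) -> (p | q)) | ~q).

Tableau for the negation ~<>([]((q | ~p) -> (p | q)) | ~q):
1. ~<>([]((q | ~p) -> (p | q)) | ~q), 0
2. ~([]((q | ~p) -> (p | q)) | ~q), 0
3. ~[]((q | ~p) -> (p | q)), 0
4. q, 0
5. ~((q | ~p) -> (p | q)), 1
6. q | ~p, 1
7. ~(p | q), 1
8. ~p, 1
9. ~q, 1
10. ~([]((q | ~p) -> (p | q)) | ~q), 1
11. ~[]((q | ~p) -> (p | q)), 1
12. q, 1
Accessibility: 0R0, 0R1, 1R0, 1R1
Branch closes: q and ~q both at 1.
Every branch of the negation's tableau closes; the branch above is one of them.

Valid in S5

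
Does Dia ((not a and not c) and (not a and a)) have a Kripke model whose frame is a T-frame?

1. Dia ((not a and not c) and (not a and a)), w0
2. (not a and not c) and (not a and a), w1
3. not a and not c, w1
4. not a and a, w1
5. not a, w1
6. not c, w1
7. a, w1
Accessibility: w0Rw0, w0Rw1, w1Rw1
Branch closes: a and not a both at w1.
All branches of the tableau close; one closing branch shown above.

Unsatisfiable (every branch closes)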